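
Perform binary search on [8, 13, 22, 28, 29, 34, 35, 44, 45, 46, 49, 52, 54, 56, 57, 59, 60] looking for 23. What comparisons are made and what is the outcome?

Binary search for 23 in [8, 13, 22, 28, 29, 34, 35, 44, 45, 46, 49, 52, 54, 56, 57, 59, 60]:

lo=0, hi=16, mid=8, arr[mid]=45 -> 45 > 23, search left half
lo=0, hi=7, mid=3, arr[mid]=28 -> 28 > 23, search left half
lo=0, hi=2, mid=1, arr[mid]=13 -> 13 < 23, search right half
lo=2, hi=2, mid=2, arr[mid]=22 -> 22 < 23, search right half
lo=3 > hi=2, target 23 not found

Binary search determines that 23 is not in the array after 4 comparisons. The search space was exhausted without finding the target.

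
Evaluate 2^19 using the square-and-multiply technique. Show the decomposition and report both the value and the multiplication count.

Computing 2^19 by squaring (build up from 2^1; each line after the first costs one multiplication):

2^1 = 2
2^2 = (2^1)^2 = 2^2 = 4
2^4 = (2^2)^2 = 4^2 = 16
2^8 = (2^4)^2 = 16^2 = 256
2^9 = 2 * 2^8 = 2 * 256 = 512
2^18 = (2^9)^2 = 512^2 = 262144
2^19 = 2 * 2^18 = 2 * 262144 = 524288

Result: 524288
Multiplications needed: 6 (6 lines after 2^1)

2^19 = 524288. Using exponentiation by squaring, this requires 6 multiplications. The key idea: if the exponent is even, square the half-power; if odd, multiply by the base once.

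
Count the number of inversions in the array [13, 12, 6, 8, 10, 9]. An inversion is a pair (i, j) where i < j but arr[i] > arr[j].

Finding inversions in [13, 12, 6, 8, 10, 9]:

(0, 1): arr[0]=13 > arr[1]=12
(0, 2): arr[0]=13 > arr[2]=6
(0, 3): arr[0]=13 > arr[3]=8
(0, 4): arr[0]=13 > arr[4]=10
(0, 5): arr[0]=13 > arr[5]=9
(1, 2): arr[1]=12 > arr[2]=6
(1, 3): arr[1]=12 > arr[3]=8
(1, 4): arr[1]=12 > arr[4]=10
(1, 5): arr[1]=12 > arr[5]=9
(4, 5): arr[4]=10 > arr[5]=9

Total inversions: 10

The array has 10 inversion(s): (0,1), (0,2), (0,3), (0,4), (0,5), (1,2), (1,3), (1,4), (1,5), (4,5). Each pair (i,j) satisfies i < j and arr[i] > arr[j].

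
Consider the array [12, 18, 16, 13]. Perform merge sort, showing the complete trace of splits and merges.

Merge sort trace:

Split: [12, 18, 16, 13] -> [12, 18] and [16, 13]
  Split: [12, 18] -> [12] and [18]
  Merge: [12] + [18] -> [12, 18]
  Split: [16, 13] -> [16] and [13]
  Merge: [16] + [13] -> [13, 16]
Merge: [12, 18] + [13, 16] -> [12, 13, 16, 18]

Final sorted array: [12, 13, 16, 18]

The merge sort proceeds by recursively splitting the array and merging sorted halves.
After all merges, the sorted array is [12, 13, 16, 18].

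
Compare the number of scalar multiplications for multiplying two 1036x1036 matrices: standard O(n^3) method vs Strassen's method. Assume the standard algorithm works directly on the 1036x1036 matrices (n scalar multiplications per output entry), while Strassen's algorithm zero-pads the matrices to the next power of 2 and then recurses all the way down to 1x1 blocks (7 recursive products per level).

Matrix multiplication for 1036x1036 matrices:

Strassen's algorithm requires power-of-2 dimensions. Pad 1036x1036 to 2048x2048 (next power of 2).

Standard algorithm: 1036^3 = 1111934656 multiplications
Strassen's algorithm: 7^(log2(2048)) = 7^11 = 1977326743 multiplications
Difference: 1111934656 - 1977326743 = -865392087 (Strassen uses MORE here due to padding overhead — for small or just-over-power-of-2 n, padding can outweigh the per-level savings)

Standard: 1111934656 multiplications (1036^3). Strassen: 1977326743 multiplications (7^11, after padding to 2048x2048). Strassen reduces 8 recursive multiplications to 7 at each level.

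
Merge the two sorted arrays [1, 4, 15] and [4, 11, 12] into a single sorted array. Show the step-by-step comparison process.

Merging process:

Compare 1 vs 4: take 1 from left. Merged: [1]
Compare 4 vs 4: take 4 from left. Merged: [1, 4]
Compare 15 vs 4: take 4 from right. Merged: [1, 4, 4]
Compare 15 vs 11: take 11 from right. Merged: [1, 4, 4, 11]
Compare 15 vs 12: take 12 from right. Merged: [1, 4, 4, 11, 12]
Append remaining from left: [15]. Merged: [1, 4, 4, 11, 12, 15]

Final merged array: [1, 4, 4, 11, 12, 15]
Total comparisons: 5

The merged array is [1, 4, 4, 11, 12, 15], requiring 5 comparisons. The merge step runs in O(n) time where n is the total number of elements.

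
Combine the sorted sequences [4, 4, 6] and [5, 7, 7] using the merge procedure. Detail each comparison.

Merging process:

Compare 4 vs 5: take 4 from left. Merged: [4]
Compare 4 vs 5: take 4 from left. Merged: [4, 4]
Compare 6 vs 5: take 5 from right. Merged: [4, 4, 5]
Compare 6 vs 7: take 6 from left. Merged: [4, 4, 5, 6]
Append remaining from right: [7, 7]. Merged: [4, 4, 5, 6, 7, 7]

Final merged array: [4, 4, 5, 6, 7, 7]
Total comparisons: 4

The merged array is [4, 4, 5, 6, 7, 7], requiring 4 comparisons. The merge step runs in O(n) time where n is the total number of elements.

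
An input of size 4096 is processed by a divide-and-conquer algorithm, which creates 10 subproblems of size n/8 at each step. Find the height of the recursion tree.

For divide and conquer with division factor 8:

Problem sizes at each level:
Level 0: 4096
Level 1: 512
Level 2: 64
Level 3: 8
Level 4: 1

The root is level 0 and the size-1 base case is level 4 (the tree spans levels 0 through 4, i.e. 5 levels counting the root), so the depth is the number of divisions: log_8(4096) = 4

The recursion tree depth is log_8(4096) = 4. At each level, the problem size is divided by 8, so it takes 4 divisions to reduce to a base case of size 1. The algorithm makes 10 recursive calls at each level.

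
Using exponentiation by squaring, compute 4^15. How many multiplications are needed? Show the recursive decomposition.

Computing 4^15 by squaring (build up from 4^1; each line after the first costs one multiplication):

4^1 = 4
4^2 = (4^1)^2 = 4^2 = 16
4^3 = 4 * 4^2 = 4 * 16 = 64
4^6 = (4^3)^2 = 64^2 = 4096
4^7 = 4 * 4^6 = 4 * 4096 = 16384
4^14 = (4^7)^2 = 16384^2 = 268435456
4^15 = 4 * 4^14 = 4 * 268435456 = 1073741824

Result: 1073741824
Multiplications needed: 6 (6 lines after 4^1)

4^15 = 1073741824. Using exponentiation by squaring, this requires 6 multiplications. The key idea: if the exponent is even, square the half-power; if odd, multiply by the base once.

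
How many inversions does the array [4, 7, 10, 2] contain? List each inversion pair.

Finding inversions in [4, 7, 10, 2]:

(0, 3): arr[0]=4 > arr[3]=2
(1, 3): arr[1]=7 > arr[3]=2
(2, 3): arr[2]=10 > arr[3]=2

Total inversions: 3

The array has 3 inversion(s): (0,3), (1,3), (2,3). Each pair (i,j) satisfies i < j and arr[i] > arr[j].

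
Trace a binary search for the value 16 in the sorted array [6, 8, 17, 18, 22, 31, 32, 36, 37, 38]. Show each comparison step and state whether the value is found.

Binary search for 16 in [6, 8, 17, 18, 22, 31, 32, 36, 37, 38]:

lo=0, hi=9, mid=4, arr[mid]=22 -> 22 > 16, search left half
lo=0, hi=3, mid=1, arr[mid]=8 -> 8 < 16, search right half
lo=2, hi=3, mid=2, arr[mid]=17 -> 17 > 16, search left half
lo=2 > hi=1, target 16 not found

Binary search determines that 16 is not in the array after 3 comparisons. The search space was exhausted without finding the target.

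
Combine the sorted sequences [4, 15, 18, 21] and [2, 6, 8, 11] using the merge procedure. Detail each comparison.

Merging process:

Compare 4 vs 2: take 2 from right. Merged: [2]
Compare 4 vs 6: take 4 from left. Merged: [2, 4]
Compare 15 vs 6: take 6 from right. Merged: [2, 4, 6]
Compare 15 vs 8: take 8 from right. Merged: [2, 4, 6, 8]
Compare 15 vs 11: take 11 from right. Merged: [2, 4, 6, 8, 11]
Append remaining from left: [15, 18, 21]. Merged: [2, 4, 6, 8, 11, 15, 18, 21]

Final merged array: [2, 4, 6, 8, 11, 15, 18, 21]
Total comparisons: 5

The merged array is [2, 4, 6, 8, 11, 15, 18, 21], requiring 5 comparisons. The merge step runs in O(n) time where n is the total number of elements.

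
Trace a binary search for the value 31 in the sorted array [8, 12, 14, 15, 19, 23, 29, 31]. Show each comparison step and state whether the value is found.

Binary search for 31 in [8, 12, 14, 15, 19, 23, 29, 31]:

lo=0, hi=7, mid=3, arr[mid]=15 -> 15 < 31, search right half
lo=4, hi=7, mid=5, arr[mid]=23 -> 23 < 31, search right half
lo=6, hi=7, mid=6, arr[mid]=29 -> 29 < 31, search right half
lo=7, hi=7, mid=7, arr[mid]=31 -> Found target at index 7!

Binary search finds 31 at index 7 after 4 comparisons. The search repeatedly halves the search space by comparing with the middle element.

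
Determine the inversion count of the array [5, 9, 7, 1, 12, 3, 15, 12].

Finding inversions in [5, 9, 7, 1, 12, 3, 15, 12]:

(0, 3): arr[0]=5 > arr[3]=1
(0, 5): arr[0]=5 > arr[5]=3
(1, 2): arr[1]=9 > arr[2]=7
(1, 3): arr[1]=9 > arr[3]=1
(1, 5): arr[1]=9 > arr[5]=3
(2, 3): arr[2]=7 > arr[3]=1
(2, 5): arr[2]=7 > arr[5]=3
(4, 5): arr[4]=12 > arr[5]=3
(6, 7): arr[6]=15 > arr[7]=12

Total inversions: 9

The array has 9 inversion(s): (0,3), (0,5), (1,2), (1,3), (1,5), (2,3), (2,5), (4,5), (6,7). Each pair (i,j) satisfies i < j and arr[i] > arr[j].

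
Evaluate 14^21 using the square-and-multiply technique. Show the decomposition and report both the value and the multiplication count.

Computing 14^21 by squaring (build up from 14^1; each line after the first costs one multiplication):

14^1 = 14
14^2 = (14^1)^2 = 14^2 = 196
14^4 = (14^2)^2 = 196^2 = 38416
14^5 = 14 * 14^4 = 14 * 38416 = 537824
14^10 = (14^5)^2 = 537824^2 = 289254654976
14^20 = (14^10)^2 = 289254654976^2 = 83668255425284801560576
14^21 = 14 * 14^20 = 14 * 83668255425284801560576 = 1171355575953987221848064

Result: 1171355575953987221848064
Multiplications needed: 6 (6 lines after 14^1)

14^21 = 1171355575953987221848064. Using exponentiation by squaring, this requires 6 multiplications. The key idea: if the exponent is even, square the half-power; if odd, multiply by the base once.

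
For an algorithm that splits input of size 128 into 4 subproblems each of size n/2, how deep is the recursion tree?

For divide and conquer with division factor 2:

Problem sizes at each level:
Level 0: 128
Level 1: 64
Level 2: 32
Level 3: 16
Level 4: 8
Level 5: 4
Level 6: 2
Level 7: 1

The root is level 0 and the size-1 base case is level 7 (the tree spans levels 0 through 7, i.e. 8 levels counting the root), so the depth is the number of divisions: log_2(128) = 7

The recursion tree depth is log_2(128) = 7. At each level, the problem size is divided by 2, so it takes 7 divisions to reduce to a base case of size 1. The algorithm makes 4 recursive calls at each level.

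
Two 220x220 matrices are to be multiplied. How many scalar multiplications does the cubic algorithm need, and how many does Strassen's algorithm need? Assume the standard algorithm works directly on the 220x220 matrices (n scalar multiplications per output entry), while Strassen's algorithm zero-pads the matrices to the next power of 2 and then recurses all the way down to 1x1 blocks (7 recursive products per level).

Matrix multiplication for 220x220 matrices:

Strassen's algorithm requires power-of-2 dimensions. Pad 220x220 to 256x256 (next power of 2).

Standard algorithm: 220^3 = 10648000 multiplications
Strassen's algorithm: 7^(log2(256)) = 7^8 = 5764801 multiplications
Savings: 10648000 - 5764801 = 4883199 multiplications

Standard: 10648000 multiplications (220^3). Strassen: 5764801 multiplications (7^8, after padding to 256x256). Strassen reduces 8 recursive multiplications to 7 at each level.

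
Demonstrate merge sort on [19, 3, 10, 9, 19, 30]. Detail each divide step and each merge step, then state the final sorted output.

Merge sort trace:

Split: [19, 3, 10, 9, 19, 30] -> [19, 3, 10] and [9, 19, 30]
  Split: [19, 3, 10] -> [19] and [3, 10]
    Split: [3, 10] -> [3] and [10]
    Merge: [3] + [10] -> [3, 10]
  Merge: [19] + [3, 10] -> [3, 10, 19]
  Split: [9, 19, 30] -> [9] and [19, 30]
    Split: [19, 30] -> [19] and [30]
    Merge: [19] + [30] -> [19, 30]
  Merge: [9] + [19, 30] -> [9, 19, 30]
Merge: [3, 10, 19] + [9, 19, 30] -> [3, 9, 10, 19, 19, 30]

Final sorted array: [3, 9, 10, 19, 19, 30]

The merge sort proceeds by recursively splitting the array and merging sorted halves.
After all merges, the sorted array is [3, 9, 10, 19, 19, 30].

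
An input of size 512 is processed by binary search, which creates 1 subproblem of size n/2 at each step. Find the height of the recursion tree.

For divide and conquer with division factor 2:

Problem sizes at each level:
Level 0: 512
Level 1: 256
Level 2: 128
Level 3: 64
Level 4: 32
Level 5: 16
Level 6: 8
Level 7: 4
Level 8: 2
Level 9: 1

The root is level 0 and the size-1 base case is level 9 (the tree spans levels 0 through 9, i.e. 10 levels counting the root), so the depth is the number of divisions: log_2(512) = 9

The recursion tree depth is log_2(512) = 9. At each level, the problem size is divided by 2, so it takes 9 divisions to reduce to a base case of size 1. The algorithm makes 1 recursive call at each level.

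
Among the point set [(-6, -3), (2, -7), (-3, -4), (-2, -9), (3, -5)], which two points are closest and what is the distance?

Computing all pairwise distances among 5 points:

d((-6, -3), (2, -7)) = 8.9443
d((-6, -3), (-3, -4)) = 3.1623
d((-6, -3), (-2, -9)) = 7.2111
d((-6, -3), (3, -5)) = 9.2195
d((2, -7), (-3, -4)) = 5.831
d((2, -7), (-2, -9)) = 4.4721
d((2, -7), (3, -5)) = 2.2361 <-- minimum
d((-3, -4), (-2, -9)) = 5.099
d((-3, -4), (3, -5)) = 6.0828
d((-2, -9), (3, -5)) = 6.4031

Closest pair: (2, -7) and (3, -5) with distance 2.2361

The closest pair is (2, -7) and (3, -5) with Euclidean distance 2.2361. For 5 points, brute-force pairwise comparison is shown above. For large n, the divide-and-conquer algorithm (sort by x, recurse on halves, check the dividing strip) achieves O(n log n).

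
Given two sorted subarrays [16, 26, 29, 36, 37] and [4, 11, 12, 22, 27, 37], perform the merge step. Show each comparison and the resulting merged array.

Merging process:

Compare 16 vs 4: take 4 from right. Merged: [4]
Compare 16 vs 11: take 11 from right. Merged: [4, 11]
Compare 16 vs 12: take 12 from right. Merged: [4, 11, 12]
Compare 16 vs 22: take 16 from left. Merged: [4, 11, 12, 16]
Compare 26 vs 22: take 22 from right. Merged: [4, 11, 12, 16, 22]
Compare 26 vs 27: take 26 from left. Merged: [4, 11, 12, 16, 22, 26]
Compare 29 vs 27: take 27 from right. Merged: [4, 11, 12, 16, 22, 26, 27]
Compare 29 vs 37: take 29 from left. Merged: [4, 11, 12, 16, 22, 26, 27, 29]
Compare 36 vs 37: take 36 from left. Merged: [4, 11, 12, 16, 22, 26, 27, 29, 36]
Compare 37 vs 37: take 37 from left. Merged: [4, 11, 12, 16, 22, 26, 27, 29, 36, 37]
Append remaining from right: [37]. Merged: [4, 11, 12, 16, 22, 26, 27, 29, 36, 37, 37]

Final merged array: [4, 11, 12, 16, 22, 26, 27, 29, 36, 37, 37]
Total comparisons: 10

The merged array is [4, 11, 12, 16, 22, 26, 27, 29, 36, 37, 37], requiring 10 comparisons. The merge step runs in O(n) time where n is the total number of elements.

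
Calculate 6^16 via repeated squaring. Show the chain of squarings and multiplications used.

Computing 6^16 by squaring (build up from 6^1; each line after the first costs one multiplication):

6^1 = 6
6^2 = (6^1)^2 = 6^2 = 36
6^4 = (6^2)^2 = 36^2 = 1296
6^8 = (6^4)^2 = 1296^2 = 1679616
6^16 = (6^8)^2 = 1679616^2 = 2821109907456

Result: 2821109907456
Multiplications needed: 4 (4 lines after 6^1)

6^16 = 2821109907456. Using exponentiation by squaring, this requires 4 multiplications. The key idea: if the exponent is even, square the half-power; if odd, multiply by the base once.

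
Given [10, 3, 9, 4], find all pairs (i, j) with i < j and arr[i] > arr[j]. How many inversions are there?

Finding inversions in [10, 3, 9, 4]:

(0, 1): arr[0]=10 > arr[1]=3
(0, 2): arr[0]=10 > arr[2]=9
(0, 3): arr[0]=10 > arr[3]=4
(2, 3): arr[2]=9 > arr[3]=4

Total inversions: 4

The array has 4 inversion(s): (0,1), (0,2), (0,3), (2,3). Each pair (i,j) satisfies i < j and arr[i] > arr[j].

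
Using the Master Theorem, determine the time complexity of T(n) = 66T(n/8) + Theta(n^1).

Master Theorem for T(n) = 66T(n/8) + O(n^1):

a = 66, b = 8, c = 1
log_b(a) = log_8(66) = 2.0148

Case 1: c = 1 < log_8(66) = 2.0148
T(n) = O(n^(log_8 66))

For T(n) = 66T(n/8) + O(n^1): log_8(66) = 2.0148. This is Case 1 of the Master Theorem (c < log_b(a), work dominated by leaves), giving O(n^(log_8 66)).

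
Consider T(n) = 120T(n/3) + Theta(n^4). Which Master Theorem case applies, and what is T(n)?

Master Theorem for T(n) = 120T(n/3) + O(n^4):

a = 120, b = 3, c = 4
log_b(a) = log_3(120) = 4.3578

Case 1: c = 4 < log_3(120) = 4.3578
T(n) = O(n^(log_3 120))

For T(n) = 120T(n/3) + O(n^4): log_3(120) = 4.3578. This is Case 1 of the Master Theorem (c < log_b(a), work dominated by leaves), giving O(n^(log_3 120)).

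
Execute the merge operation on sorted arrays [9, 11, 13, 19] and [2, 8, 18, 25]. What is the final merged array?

Merging process:

Compare 9 vs 2: take 2 from right. Merged: [2]
Compare 9 vs 8: take 8 from right. Merged: [2, 8]
Compare 9 vs 18: take 9 from left. Merged: [2, 8, 9]
Compare 11 vs 18: take 11 from left. Merged: [2, 8, 9, 11]
Compare 13 vs 18: take 13 from left. Merged: [2, 8, 9, 11, 13]
Compare 19 vs 18: take 18 from right. Merged: [2, 8, 9, 11, 13, 18]
Compare 19 vs 25: take 19 from left. Merged: [2, 8, 9, 11, 13, 18, 19]
Append remaining from right: [25]. Merged: [2, 8, 9, 11, 13, 18, 19, 25]

Final merged array: [2, 8, 9, 11, 13, 18, 19, 25]
Total comparisons: 7

The merged array is [2, 8, 9, 11, 13, 18, 19, 25], requiring 7 comparisons. The merge step runs in O(n) time where n is the total number of elements.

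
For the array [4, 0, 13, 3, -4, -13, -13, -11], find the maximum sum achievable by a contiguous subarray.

Using Kadane's algorithm on [4, 0, 13, 3, -4, -13, -13, -11]:

Scanning through the array:
Position 1 (value 0): max_ending_here = 4, max_so_far = 4
Position 2 (value 13): max_ending_here = 17, max_so_far = 17
Position 3 (value 3): max_ending_here = 20, max_so_far = 20
Position 4 (value -4): max_ending_here = 16, max_so_far = 20
Position 5 (value -13): max_ending_here = 3, max_so_far = 20
Position 6 (value -13): max_ending_here = -10, max_so_far = 20
Position 7 (value -11): max_ending_here = -11, max_so_far = 20

Maximum subarray: [4, 0, 13, 3]
Maximum sum: 20

The maximum subarray is [4, 0, 13, 3] with sum 20. This subarray runs from index 0 to index 3.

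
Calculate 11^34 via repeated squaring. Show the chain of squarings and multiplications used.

Computing 11^34 by squaring (build up from 11^1; each line after the first costs one multiplication):

11^1 = 11
11^2 = (11^1)^2 = 11^2 = 121
11^4 = (11^2)^2 = 121^2 = 14641
11^8 = (11^4)^2 = 14641^2 = 214358881
11^16 = (11^8)^2 = 214358881^2 = 45949729863572161
11^17 = 11 * 11^16 = 11 * 45949729863572161 = 505447028499293771
11^34 = (11^17)^2 = 505447028499293771^2 = 255476698618765889551019445759400441

Result: 255476698618765889551019445759400441
Multiplications needed: 6 (6 lines after 11^1)

11^34 = 255476698618765889551019445759400441. Using exponentiation by squaring, this requires 6 multiplications. The key idea: if the exponent is even, square the half-power; if odd, multiply by the base once.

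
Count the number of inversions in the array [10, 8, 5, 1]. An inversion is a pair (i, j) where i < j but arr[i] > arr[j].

Finding inversions in [10, 8, 5, 1]:

(0, 1): arr[0]=10 > arr[1]=8
(0, 2): arr[0]=10 > arr[2]=5
(0, 3): arr[0]=10 > arr[3]=1
(1, 2): arr[1]=8 > arr[2]=5
(1, 3): arr[1]=8 > arr[3]=1
(2, 3): arr[2]=5 > arr[3]=1

Total inversions: 6

The array has 6 inversion(s): (0,1), (0,2), (0,3), (1,2), (1,3), (2,3). Each pair (i,j) satisfies i < j and arr[i] > arr[j].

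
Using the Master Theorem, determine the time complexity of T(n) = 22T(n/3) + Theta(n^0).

Master Theorem for T(n) = 22T(n/3) + O(n^0):

a = 22, b = 3, c = 0
log_b(a) = log_3(22) = 2.8136

Case 1: c = 0 < log_3(22) = 2.8136
T(n) = O(n^(log_3 22))

For T(n) = 22T(n/3) + O(n^0): log_3(22) = 2.8136. This is Case 1 of the Master Theorem (c < log_b(a), work dominated by leaves), giving O(n^(log_3 22)).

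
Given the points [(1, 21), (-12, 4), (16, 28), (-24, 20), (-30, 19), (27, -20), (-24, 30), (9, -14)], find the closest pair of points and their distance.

Computing all pairwise distances among 8 points:

d((1, 21), (-12, 4)) = 21.4009
d((1, 21), (16, 28)) = 16.5529
d((1, 21), (-24, 20)) = 25.02
d((1, 21), (-30, 19)) = 31.0644
d((1, 21), (27, -20)) = 48.5489
d((1, 21), (-24, 30)) = 26.5707
d((1, 21), (9, -14)) = 35.9026
d((-12, 4), (16, 28)) = 36.8782
d((-12, 4), (-24, 20)) = 20.0
d((-12, 4), (-30, 19)) = 23.4307
d((-12, 4), (27, -20)) = 45.793
d((-12, 4), (-24, 30)) = 28.6356
d((-12, 4), (9, -14)) = 27.6586
d((16, 28), (-24, 20)) = 40.7922
d((16, 28), (-30, 19)) = 46.8722
d((16, 28), (27, -20)) = 49.2443
d((16, 28), (-24, 30)) = 40.05
d((16, 28), (9, -14)) = 42.5793
d((-24, 20), (-30, 19)) = 6.0828 <-- minimum
d((-24, 20), (27, -20)) = 64.8151
d((-24, 20), (-24, 30)) = 10.0
d((-24, 20), (9, -14)) = 47.3814
d((-30, 19), (27, -20)) = 69.0652
d((-30, 19), (-24, 30)) = 12.53
d((-30, 19), (9, -14)) = 51.0882
d((27, -20), (-24, 30)) = 71.4213
d((27, -20), (9, -14)) = 18.9737
d((-24, 30), (9, -14)) = 55.0

Closest pair: (-24, 20) and (-30, 19) with distance 6.0828

The closest pair is (-24, 20) and (-30, 19) with Euclidean distance 6.0828. For 8 points, brute-force pairwise comparison is shown above. For large n, the divide-and-conquer algorithm (sort by x, recurse on halves, check the dividing strip) achieves O(n log n).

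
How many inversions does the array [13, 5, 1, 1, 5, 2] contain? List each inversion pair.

Finding inversions in [13, 5, 1, 1, 5, 2]:

(0, 1): arr[0]=13 > arr[1]=5
(0, 2): arr[0]=13 > arr[2]=1
(0, 3): arr[0]=13 > arr[3]=1
(0, 4): arr[0]=13 > arr[4]=5
(0, 5): arr[0]=13 > arr[5]=2
(1, 2): arr[1]=5 > arr[2]=1
(1, 3): arr[1]=5 > arr[3]=1
(1, 5): arr[1]=5 > arr[5]=2
(4, 5): arr[4]=5 > arr[5]=2

Total inversions: 9

The array has 9 inversion(s): (0,1), (0,2), (0,3), (0,4), (0,5), (1,2), (1,3), (1,5), (4,5). Each pair (i,j) satisfies i < j and arr[i] > arr[j].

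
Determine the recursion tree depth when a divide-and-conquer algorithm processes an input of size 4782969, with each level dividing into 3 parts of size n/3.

For divide and conquer with division factor 3:

Problem sizes at each level:
Level 0: 4782969
Level 1: 1594323
Level 2: 531441
Level 3: 177147
Level 4: 59049
Level 5: 19683
Level 6: 6561
Level 7: 2187
Level 8: 729
Level 9: 243
Level 10: 81
Level 11: 27
Level 12: 9
Level 13: 3
Level 14: 1

The root is level 0 and the size-1 base case is level 14 (the tree spans levels 0 through 14, i.e. 15 levels counting the root), so the depth is the number of divisions: log_3(4782969) = 14

The recursion tree depth is log_3(4782969) = 14. At each level, the problem size is divided by 3, so it takes 14 divisions to reduce to a base case of size 1. The algorithm makes 3 recursive calls at each level.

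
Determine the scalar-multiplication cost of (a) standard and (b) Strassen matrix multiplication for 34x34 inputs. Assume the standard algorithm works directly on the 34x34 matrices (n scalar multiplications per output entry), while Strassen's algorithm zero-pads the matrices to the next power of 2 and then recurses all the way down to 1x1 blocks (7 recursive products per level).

Matrix multiplication for 34x34 matrices:

Strassen's algorithm requires power-of-2 dimensions. Pad 34x34 to 64x64 (next power of 2).

Standard algorithm: 34^3 = 39304 multiplications
Strassen's algorithm: 7^(log2(64)) = 7^6 = 117649 multiplications
Difference: 39304 - 117649 = -78345 (Strassen uses MORE here due to padding overhead — for small or just-over-power-of-2 n, padding can outweigh the per-level savings)

Standard: 39304 multiplications (34^3). Strassen: 117649 multiplications (7^6, after padding to 64x64). Strassen reduces 8 recursive multiplications to 7 at each level.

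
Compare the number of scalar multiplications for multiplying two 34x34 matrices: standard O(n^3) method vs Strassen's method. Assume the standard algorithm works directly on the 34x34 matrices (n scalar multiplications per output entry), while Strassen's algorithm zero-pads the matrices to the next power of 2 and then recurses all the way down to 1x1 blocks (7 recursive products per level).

Matrix multiplication for 34x34 matrices:

Strassen's algorithm requires power-of-2 dimensions. Pad 34x34 to 64x64 (next power of 2).

Standard algorithm: 34^3 = 39304 multiplications
Strassen's algorithm: 7^(log2(64)) = 7^6 = 117649 multiplications
Difference: 39304 - 117649 = -78345 (Strassen uses MORE here due to padding overhead — for small or just-over-power-of-2 n, padding can outweigh the per-level savings)

Standard: 39304 multiplications (34^3). Strassen: 117649 multiplications (7^6, after padding to 64x64). Strassen reduces 8 recursive multiplications to 7 at each level.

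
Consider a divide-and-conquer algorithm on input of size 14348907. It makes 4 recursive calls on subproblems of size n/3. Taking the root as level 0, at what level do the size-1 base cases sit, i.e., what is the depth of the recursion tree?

For divide and conquer with division factor 3:

Problem sizes at each level:
Level 0: 14348907
Level 1: 4782969
Level 2: 1594323
Level 3: 531441
Level 4: 177147
Level 5: 59049
Level 6: 19683
Level 7: 6561
Level 8: 2187
Level 9: 729
Level 10: 243
Level 11: 81
Level 12: 27
Level 13: 9
Level 14: 3
Level 15: 1

The root is level 0 and the size-1 base case is level 15 (the tree spans levels 0 through 15, i.e. 16 levels counting the root), so the depth is the number of divisions: log_3(14348907) = 15

The recursion tree depth is log_3(14348907) = 15. At each level, the problem size is divided by 3, so it takes 15 divisions to reduce to a base case of size 1. The algorithm makes 4 recursive calls at each level.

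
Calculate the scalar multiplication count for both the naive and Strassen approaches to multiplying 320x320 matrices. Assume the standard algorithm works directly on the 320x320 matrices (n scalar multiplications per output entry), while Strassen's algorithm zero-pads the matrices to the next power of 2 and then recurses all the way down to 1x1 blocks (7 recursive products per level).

Matrix multiplication for 320x320 matrices:

Strassen's algorithm requires power-of-2 dimensions. Pad 320x320 to 512x512 (next power of 2).

Standard algorithm: 320^3 = 32768000 multiplications
Strassen's algorithm: 7^(log2(512)) = 7^9 = 40353607 multiplications
Difference: 32768000 - 40353607 = -7585607 (Strassen uses MORE here due to padding overhead — for small or just-over-power-of-2 n, padding can outweigh the per-level savings)

Standard: 32768000 multiplications (320^3). Strassen: 40353607 multiplications (7^9, after padding to 512x512). Strassen reduces 8 recursive multiplications to 7 at each level.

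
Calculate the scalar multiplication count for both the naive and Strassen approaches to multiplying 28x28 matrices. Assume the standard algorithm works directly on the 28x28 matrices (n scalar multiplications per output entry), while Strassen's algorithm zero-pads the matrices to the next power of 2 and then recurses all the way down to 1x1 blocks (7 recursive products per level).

Matrix multiplication for 28x28 matrices:

Strassen's algorithm requires power-of-2 dimensions. Pad 28x28 to 32x32 (next power of 2).

Standard algorithm: 28^3 = 21952 multiplications
Strassen's algorithm: 7^(log2(32)) = 7^5 = 16807 multiplications
Savings: 21952 - 16807 = 5145 multiplications

Standard: 21952 multiplications (28^3). Strassen: 16807 multiplications (7^5, after padding to 32x32). Strassen reduces 8 recursive multiplications to 7 at each level.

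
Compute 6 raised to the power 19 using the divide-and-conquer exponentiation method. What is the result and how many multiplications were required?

Computing 6^19 by squaring (build up from 6^1; each line after the first costs one multiplication):

6^1 = 6
6^2 = (6^1)^2 = 6^2 = 36
6^4 = (6^2)^2 = 36^2 = 1296
6^8 = (6^4)^2 = 1296^2 = 1679616
6^9 = 6 * 6^8 = 6 * 1679616 = 10077696
6^18 = (6^9)^2 = 10077696^2 = 101559956668416
6^19 = 6 * 6^18 = 6 * 101559956668416 = 609359740010496

Result: 609359740010496
Multiplications needed: 6 (6 lines after 6^1)

6^19 = 609359740010496. Using exponentiation by squaring, this requires 6 multiplications. The key idea: if the exponent is even, square the half-power; if odd, multiply by the base once.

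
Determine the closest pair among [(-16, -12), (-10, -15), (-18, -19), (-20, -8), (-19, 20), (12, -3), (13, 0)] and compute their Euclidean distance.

Computing all pairwise distances among 7 points:

d((-16, -12), (-10, -15)) = 6.7082
d((-16, -12), (-18, -19)) = 7.2801
d((-16, -12), (-20, -8)) = 5.6569
d((-16, -12), (-19, 20)) = 32.1403
d((-16, -12), (12, -3)) = 29.4109
d((-16, -12), (13, 0)) = 31.3847
d((-10, -15), (-18, -19)) = 8.9443
d((-10, -15), (-20, -8)) = 12.2066
d((-10, -15), (-19, 20)) = 36.1386
d((-10, -15), (12, -3)) = 25.0599
d((-10, -15), (13, 0)) = 27.4591
d((-18, -19), (-20, -8)) = 11.1803
d((-18, -19), (-19, 20)) = 39.0128
d((-18, -19), (12, -3)) = 34.0
d((-18, -19), (13, 0)) = 36.3593
d((-20, -8), (-19, 20)) = 28.0179
d((-20, -8), (12, -3)) = 32.3883
d((-20, -8), (13, 0)) = 33.9559
d((-19, 20), (12, -3)) = 38.6005
d((-19, 20), (13, 0)) = 37.7359
d((12, -3), (13, 0)) = 3.1623 <-- minimum

Closest pair: (12, -3) and (13, 0) with distance 3.1623

The closest pair is (12, -3) and (13, 0) with Euclidean distance 3.1623. For 7 points, brute-force pairwise comparison is shown above. For large n, the divide-and-conquer algorithm (sort by x, recurse on halves, check the dividing strip) achieves O(n log n).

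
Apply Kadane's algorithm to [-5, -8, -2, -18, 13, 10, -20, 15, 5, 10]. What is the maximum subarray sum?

Using Kadane's algorithm on [-5, -8, -2, -18, 13, 10, -20, 15, 5, 10]:

Scanning through the array:
Position 1 (value -8): max_ending_here = -8, max_so_far = -5
Position 2 (value -2): max_ending_here = -2, max_so_far = -2
Position 3 (value -18): max_ending_here = -18, max_so_far = -2
Position 4 (value 13): max_ending_here = 13, max_so_far = 13
Position 5 (value 10): max_ending_here = 23, max_so_far = 23
Position 6 (value -20): max_ending_here = 3, max_so_far = 23
Position 7 (value 15): max_ending_here = 18, max_so_far = 23
Position 8 (value 5): max_ending_here = 23, max_so_far = 23
Position 9 (value 10): max_ending_here = 33, max_so_far = 33

Maximum subarray: [13, 10, -20, 15, 5, 10]
Maximum sum: 33

The maximum subarray is [13, 10, -20, 15, 5, 10] with sum 33. This subarray runs from index 4 to index 9.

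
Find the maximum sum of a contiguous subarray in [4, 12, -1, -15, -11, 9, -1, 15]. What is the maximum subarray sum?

Using Kadane's algorithm on [4, 12, -1, -15, -11, 9, -1, 15]:

Scanning through the array:
Position 1 (value 12): max_ending_here = 16, max_so_far = 16
Position 2 (value -1): max_ending_here = 15, max_so_far = 16
Position 3 (value -15): max_ending_here = 0, max_so_far = 16
Position 4 (value -11): max_ending_here = -11, max_so_far = 16
Position 5 (value 9): max_ending_here = 9, max_so_far = 16
Position 6 (value -1): max_ending_here = 8, max_so_far = 16
Position 7 (value 15): max_ending_here = 23, max_so_far = 23

Maximum subarray: [9, -1, 15]
Maximum sum: 23

The maximum subarray is [9, -1, 15] with sum 23. This subarray runs from index 5 to index 7.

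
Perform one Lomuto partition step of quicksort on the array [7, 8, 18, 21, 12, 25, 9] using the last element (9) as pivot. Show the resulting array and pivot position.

Lomuto partition with pivot = 9:

Initial array: [7, 8, 18, 21, 12, 25, 9]

arr[0]=7 <= 9: swap with position 0, array becomes [7, 8, 18, 21, 12, 25, 9]
arr[1]=8 <= 9: swap with position 1, array becomes [7, 8, 18, 21, 12, 25, 9]
arr[2]=18 > 9: no swap
arr[3]=21 > 9: no swap
arr[4]=12 > 9: no swap
arr[5]=25 > 9: no swap

Place pivot at position 2: [7, 8, 9, 21, 12, 25, 18]
Pivot position: 2

After partitioning with pivot 9, the array becomes [7, 8, 9, 21, 12, 25, 18]. The pivot is placed at index 2. All elements to the left of the pivot are <= 9, and all elements to the right are > 9.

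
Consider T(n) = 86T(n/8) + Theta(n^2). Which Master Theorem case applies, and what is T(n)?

Master Theorem for T(n) = 86T(n/8) + O(n^2):

a = 86, b = 8, c = 2
log_b(a) = log_8(86) = 2.1421

Case 1: c = 2 < log_8(86) = 2.1421
T(n) = O(n^(log_8 86))

For T(n) = 86T(n/8) + O(n^2): log_8(86) = 2.1421. This is Case 1 of the Master Theorem (c < log_b(a), work dominated by leaves), giving O(n^(log_8 86)).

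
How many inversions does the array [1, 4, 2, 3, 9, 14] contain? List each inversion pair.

Finding inversions in [1, 4, 2, 3, 9, 14]:

(1, 2): arr[1]=4 > arr[2]=2
(1, 3): arr[1]=4 > arr[3]=3

Total inversions: 2

The array has 2 inversion(s): (1,2), (1,3). Each pair (i,j) satisfies i < j and arr[i] > arr[j].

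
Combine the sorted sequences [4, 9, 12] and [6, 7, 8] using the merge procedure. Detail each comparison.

Merging process:

Compare 4 vs 6: take 4 from left. Merged: [4]
Compare 9 vs 6: take 6 from right. Merged: [4, 6]
Compare 9 vs 7: take 7 from right. Merged: [4, 6, 7]
Compare 9 vs 8: take 8 from right. Merged: [4, 6, 7, 8]
Append remaining from left: [9, 12]. Merged: [4, 6, 7, 8, 9, 12]

Final merged array: [4, 6, 7, 8, 9, 12]
Total comparisons: 4

The merged array is [4, 6, 7, 8, 9, 12], requiring 4 comparisons. The merge step runs in O(n) time where n is the total number of elements.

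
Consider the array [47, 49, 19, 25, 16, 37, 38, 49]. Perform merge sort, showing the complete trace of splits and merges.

Merge sort trace:

Split: [47, 49, 19, 25, 16, 37, 38, 49] -> [47, 49, 19, 25] and [16, 37, 38, 49]
  Split: [47, 49, 19, 25] -> [47, 49] and [19, 25]
    Split: [47, 49] -> [47] and [49]
    Merge: [47] + [49] -> [47, 49]
    Split: [19, 25] -> [19] and [25]
    Merge: [19] + [25] -> [19, 25]
  Merge: [47, 49] + [19, 25] -> [19, 25, 47, 49]
  Split: [16, 37, 38, 49] -> [16, 37] and [38, 49]
    Split: [16, 37] -> [16] and [37]
    Merge: [16] + [37] -> [16, 37]
    Split: [38, 49] -> [38] and [49]
    Merge: [38] + [49] -> [38, 49]
  Merge: [16, 37] + [38, 49] -> [16, 37, 38, 49]
Merge: [19, 25, 47, 49] + [16, 37, 38, 49] -> [16, 19, 25, 37, 38, 47, 49, 49]

Final sorted array: [16, 19, 25, 37, 38, 47, 49, 49]

The merge sort proceeds by recursively splitting the array and merging sorted halves.
After all merges, the sorted array is [16, 19, 25, 37, 38, 47, 49, 49].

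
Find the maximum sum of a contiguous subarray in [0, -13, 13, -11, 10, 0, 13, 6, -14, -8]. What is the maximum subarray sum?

Using Kadane's algorithm on [0, -13, 13, -11, 10, 0, 13, 6, -14, -8]:

Scanning through the array:
Position 1 (value -13): max_ending_here = -13, max_so_far = 0
Position 2 (value 13): max_ending_here = 13, max_so_far = 13
Position 3 (value -11): max_ending_here = 2, max_so_far = 13
Position 4 (value 10): max_ending_here = 12, max_so_far = 13
Position 5 (value 0): max_ending_here = 12, max_so_far = 13
Position 6 (value 13): max_ending_here = 25, max_so_far = 25
Position 7 (value 6): max_ending_here = 31, max_so_far = 31
Position 8 (value -14): max_ending_here = 17, max_so_far = 31
Position 9 (value -8): max_ending_here = 9, max_so_far = 31

Maximum subarray: [13, -11, 10, 0, 13, 6]
Maximum sum: 31

The maximum subarray is [13, -11, 10, 0, 13, 6] with sum 31. This subarray runs from index 2 to index 7.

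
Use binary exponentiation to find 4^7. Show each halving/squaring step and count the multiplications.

Computing 4^7 by squaring (build up from 4^1; each line after the first costs one multiplication):

4^1 = 4
4^2 = (4^1)^2 = 4^2 = 16
4^3 = 4 * 4^2 = 4 * 16 = 64
4^6 = (4^3)^2 = 64^2 = 4096
4^7 = 4 * 4^6 = 4 * 4096 = 16384

Result: 16384
Multiplications needed: 4 (4 lines after 4^1)

4^7 = 16384. Using exponentiation by squaring, this requires 4 multiplications. The key idea: if the exponent is even, square the half-power; if odd, multiply by the base once.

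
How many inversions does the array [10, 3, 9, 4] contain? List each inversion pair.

Finding inversions in [10, 3, 9, 4]:

(0, 1): arr[0]=10 > arr[1]=3
(0, 2): arr[0]=10 > arr[2]=9
(0, 3): arr[0]=10 > arr[3]=4
(2, 3): arr[2]=9 > arr[3]=4

Total inversions: 4

The array has 4 inversion(s): (0,1), (0,2), (0,3), (2,3). Each pair (i,j) satisfies i < j and arr[i] > arr[j].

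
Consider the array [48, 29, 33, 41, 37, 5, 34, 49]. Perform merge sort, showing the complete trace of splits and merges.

Merge sort trace:

Split: [48, 29, 33, 41, 37, 5, 34, 49] -> [48, 29, 33, 41] and [37, 5, 34, 49]
  Split: [48, 29, 33, 41] -> [48, 29] and [33, 41]
    Split: [48, 29] -> [48] and [29]
    Merge: [48] + [29] -> [29, 48]
    Split: [33, 41] -> [33] and [41]
    Merge: [33] + [41] -> [33, 41]
  Merge: [29, 48] + [33, 41] -> [29, 33, 41, 48]
  Split: [37, 5, 34, 49] -> [37, 5] and [34, 49]
    Split: [37, 5] -> [37] and [5]
    Merge: [37] + [5] -> [5, 37]
    Split: [34, 49] -> [34] and [49]
    Merge: [34] + [49] -> [34, 49]
  Merge: [5, 37] + [34, 49] -> [5, 34, 37, 49]
Merge: [29, 33, 41, 48] + [5, 34, 37, 49] -> [5, 29, 33, 34, 37, 41, 48, 49]

Final sorted array: [5, 29, 33, 34, 37, 41, 48, 49]

The merge sort proceeds by recursively splitting the array and merging sorted halves.
After all merges, the sorted array is [5, 29, 33, 34, 37, 41, 48, 49].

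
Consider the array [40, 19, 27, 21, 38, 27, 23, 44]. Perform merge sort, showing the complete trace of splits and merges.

Merge sort trace:

Split: [40, 19, 27, 21, 38, 27, 23, 44] -> [40, 19, 27, 21] and [38, 27, 23, 44]
  Split: [40, 19, 27, 21] -> [40, 19] and [27, 21]
    Split: [40, 19] -> [40] and [19]
    Merge: [40] + [19] -> [19, 40]
    Split: [27, 21] -> [27] and [21]
    Merge: [27] + [21] -> [21, 27]
  Merge: [19, 40] + [21, 27] -> [19, 21, 27, 40]
  Split: [38, 27, 23, 44] -> [38, 27] and [23, 44]
    Split: [38, 27] -> [38] and [27]
    Merge: [38] + [27] -> [27, 38]
    Split: [23, 44] -> [23] and [44]
    Merge: [23] + [44] -> [23, 44]
  Merge: [27, 38] + [23, 44] -> [23, 27, 38, 44]
Merge: [19, 21, 27, 40] + [23, 27, 38, 44] -> [19, 21, 23, 27, 27, 38, 40, 44]

Final sorted array: [19, 21, 23, 27, 27, 38, 40, 44]

The merge sort proceeds by recursively splitting the array and merging sorted halves.
After all merges, the sorted array is [19, 21, 23, 27, 27, 38, 40, 44].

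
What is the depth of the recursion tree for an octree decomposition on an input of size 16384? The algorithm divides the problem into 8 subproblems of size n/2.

For divide and conquer with division factor 2:

Problem sizes at each level:
Level 0: 16384
Level 1: 8192
Level 2: 4096
Level 3: 2048
Level 4: 1024
Level 5: 512
Level 6: 256
Level 7: 128
Level 8: 64
Level 9: 32
Level 10: 16
Level 11: 8
Level 12: 4
Level 13: 2
Level 14: 1

The root is level 0 and the size-1 base case is level 14 (the tree spans levels 0 through 14, i.e. 15 levels counting the root), so the depth is the number of divisions: log_2(16384) = 14

The recursion tree depth is log_2(16384) = 14. At each level, the problem size is divided by 2, so it takes 14 divisions to reduce to a base case of size 1. The algorithm makes 8 recursive calls at each level.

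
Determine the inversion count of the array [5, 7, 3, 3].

Finding inversions in [5, 7, 3, 3]:

(0, 2): arr[0]=5 > arr[2]=3
(0, 3): arr[0]=5 > arr[3]=3
(1, 2): arr[1]=7 > arr[2]=3
(1, 3): arr[1]=7 > arr[3]=3

Total inversions: 4

The array has 4 inversion(s): (0,2), (0,3), (1,2), (1,3). Each pair (i,j) satisfies i < j and arr[i] > arr[j].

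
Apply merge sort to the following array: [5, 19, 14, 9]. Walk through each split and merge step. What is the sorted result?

Merge sort trace:

Split: [5, 19, 14, 9] -> [5, 19] and [14, 9]
  Split: [5, 19] -> [5] and [19]
  Merge: [5] + [19] -> [5, 19]
  Split: [14, 9] -> [14] and [9]
  Merge: [14] + [9] -> [9, 14]
Merge: [5, 19] + [9, 14] -> [5, 9, 14, 19]

Final sorted array: [5, 9, 14, 19]

The merge sort proceeds by recursively splitting the array and merging sorted halves.
After all merges, the sorted array is [5, 9, 14, 19].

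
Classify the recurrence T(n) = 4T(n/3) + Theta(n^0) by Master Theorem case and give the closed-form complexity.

Master Theorem for T(n) = 4T(n/3) + O(n^0):

a = 4, b = 3, c = 0
log_b(a) = log_3(4) = 1.2619

Case 1: c = 0 < log_3(4) = 1.2619
T(n) = O(n^(log_3 4))

For T(n) = 4T(n/3) + O(n^0): log_3(4) = 1.2619. This is Case 1 of the Master Theorem (c < log_b(a), work dominated by leaves), giving O(n^(log_3 4)).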